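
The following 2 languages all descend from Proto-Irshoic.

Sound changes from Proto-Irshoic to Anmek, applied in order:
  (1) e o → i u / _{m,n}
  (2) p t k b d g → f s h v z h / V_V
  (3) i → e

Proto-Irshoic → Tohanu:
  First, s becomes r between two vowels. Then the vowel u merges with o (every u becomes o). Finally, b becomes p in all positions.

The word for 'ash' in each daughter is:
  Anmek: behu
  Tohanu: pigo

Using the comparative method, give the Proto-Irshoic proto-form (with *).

Position 4: Anmek has u, Tohanu has o. Taking the neighbouring segments as reconstructed: Anmek u can only go back to *u; Tohanu o could go back to *o or *u — the one source consistent with every daughter is *u.
Position 1: Anmek has b, Tohanu has p. Anmek preserves b here (none of its changes turn any other segment into b), so the proto-segment is *b.
Continuing position by position gives *bigu; check it forward:
Anmek: *bigu
  bigu (rule 1 does not apply)
  bigu → bihu   [intervocalic lenition]
  bihu → behu   [vowel merger]
  giving Anmek behu.
Tohanu: *bigu
  bigu (rule 1 does not apply)
  bigu → bigo   [vowel merger]
  bigo → pigo   [unconditioned shift]
  giving Tohanu pigo.
No other proto-form is consistent with every reflex, so the reconstruction is *bigu.

*bigu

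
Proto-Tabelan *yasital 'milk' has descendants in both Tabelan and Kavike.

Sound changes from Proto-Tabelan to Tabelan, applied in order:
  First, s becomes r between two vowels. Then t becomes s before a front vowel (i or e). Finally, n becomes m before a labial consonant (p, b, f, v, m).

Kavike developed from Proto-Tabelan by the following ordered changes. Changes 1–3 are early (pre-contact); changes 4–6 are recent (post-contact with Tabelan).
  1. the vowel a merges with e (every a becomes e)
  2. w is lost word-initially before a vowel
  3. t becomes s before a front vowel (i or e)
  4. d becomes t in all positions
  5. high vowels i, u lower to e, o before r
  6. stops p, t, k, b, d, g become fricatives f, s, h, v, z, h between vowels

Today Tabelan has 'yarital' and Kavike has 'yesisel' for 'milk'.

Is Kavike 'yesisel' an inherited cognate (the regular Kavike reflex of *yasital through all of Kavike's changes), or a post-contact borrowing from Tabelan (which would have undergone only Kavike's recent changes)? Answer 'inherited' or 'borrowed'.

If inherited, *yasital would pass through all of Kavike's changes:
Kavike: *yasital
  yasital → yesitel   [vowel merger]
  yesitel (rule 2 does not apply)
  yesitel → yesisel   [palatalisation]
  yesisel (rule 4 does not apply)
  yesisel (rule 5 does not apply)
  yesisel (rule 6 does not apply)
  giving Kavike yesisel.
If borrowed from Tabelan 'yarital' after the early changes, it would undergo only the recent ones:
  rule 4 (unconditioned shift): no change (yarital)
  rule 5 (pre-rhotic lowering): no change (yarital)
  rule 6 (intervocalic lenition): yarital → yarisal
  ⇒ as a loan: yarisal
Kavike 'yesisel' matches the inherited outcome exactly, so it is an inherited cognate, not a loan.

inherited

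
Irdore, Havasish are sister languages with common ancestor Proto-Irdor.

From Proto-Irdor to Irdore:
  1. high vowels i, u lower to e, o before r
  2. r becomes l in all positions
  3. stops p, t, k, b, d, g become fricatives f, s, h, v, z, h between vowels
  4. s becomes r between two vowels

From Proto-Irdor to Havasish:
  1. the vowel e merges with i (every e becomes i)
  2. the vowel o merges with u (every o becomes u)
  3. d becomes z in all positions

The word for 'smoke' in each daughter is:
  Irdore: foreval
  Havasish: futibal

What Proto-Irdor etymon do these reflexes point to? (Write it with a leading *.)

*fotebal

Position 5: Irdore has v, Havasish has b. Havasish preserves b here (none of its changes turn any other segment into b), so the proto-segment is *b.
Position 2: Irdore has o, Havasish has u. Taking the neighbouring segments as reconstructed: Irdore o can only go back to *o; Havasish u could go back to *o or *u — the one source consistent with every daughter is *o.
This points to *fotebal. Verify forward in each daughter:
Irdore: *fotebal > foseval > foreval  (by intervocalic lenition, rhotacism)
Havasish: start from *fotebal.
  rule 1 (vowel merger): fotebal → fotibal
  rule 2 (vowel merger): fotibal → futibal
  rule 3: no change — futibal
  ⇒ Havasish futibal
Only *fotebal yields all of Irdore foreval, Havasish futibal.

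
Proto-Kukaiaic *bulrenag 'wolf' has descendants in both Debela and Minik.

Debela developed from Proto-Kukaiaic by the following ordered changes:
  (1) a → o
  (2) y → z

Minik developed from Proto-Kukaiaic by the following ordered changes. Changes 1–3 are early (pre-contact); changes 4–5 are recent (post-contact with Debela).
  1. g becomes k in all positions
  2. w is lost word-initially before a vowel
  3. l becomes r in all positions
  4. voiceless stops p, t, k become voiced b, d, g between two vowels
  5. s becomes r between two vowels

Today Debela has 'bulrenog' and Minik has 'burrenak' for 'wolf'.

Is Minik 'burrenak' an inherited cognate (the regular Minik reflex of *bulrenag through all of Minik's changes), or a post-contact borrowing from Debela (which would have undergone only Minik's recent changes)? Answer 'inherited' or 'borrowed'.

inherited

If inherited, *bulrenag would pass through all of Minik's changes:
Minik: *bulrenag > bulrenak > burrenak  (by unconditioned shift, unconditioned shift)
If borrowed from Debela 'bulrenog' after the early changes, it would undergo only the recent ones:
  rule 4 (intervocalic voicing): no change (bulrenog)
  rule 5 (rhotacism): no change (bulrenog)
  ⇒ as a loan: bulrenog
Minik 'burrenak' matches the inherited outcome exactly, so it is an inherited cognate, not a loan.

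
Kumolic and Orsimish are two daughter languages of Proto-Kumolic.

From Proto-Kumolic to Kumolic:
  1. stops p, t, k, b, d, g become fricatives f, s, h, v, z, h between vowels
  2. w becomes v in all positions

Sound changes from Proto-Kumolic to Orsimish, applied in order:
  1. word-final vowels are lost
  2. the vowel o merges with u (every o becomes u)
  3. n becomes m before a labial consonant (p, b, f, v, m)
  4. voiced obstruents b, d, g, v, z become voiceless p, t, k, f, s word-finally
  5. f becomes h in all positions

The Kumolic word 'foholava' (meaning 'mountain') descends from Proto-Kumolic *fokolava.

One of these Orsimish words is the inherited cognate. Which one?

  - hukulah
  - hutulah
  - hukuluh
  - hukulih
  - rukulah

Orsimish: *fokolava
  fokolava → fokolav   [apocope]
  fokolav → fukulav   [vowel merger]
  fukulav (rule 3 does not apply)
  fukulav → fukulaf   [final devoicing]
  fukulaf → hukulah   [unconditioned shift]
  giving Orsimish hukulah.
The other candidates each miss or misapply at least one Orsimish change.

hukulah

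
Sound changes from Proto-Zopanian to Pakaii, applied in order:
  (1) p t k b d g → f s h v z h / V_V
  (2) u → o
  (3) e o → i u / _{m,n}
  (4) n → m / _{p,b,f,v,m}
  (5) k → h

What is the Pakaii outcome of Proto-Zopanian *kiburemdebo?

hivorimdevo

Pakaii: *kiburemdebo > kivuremdevo > kivoremdevo > kivorimdevo > hivorimdevo  (by intervocalic lenition, vowel merger, pre-nasal raising, unconditioned shift)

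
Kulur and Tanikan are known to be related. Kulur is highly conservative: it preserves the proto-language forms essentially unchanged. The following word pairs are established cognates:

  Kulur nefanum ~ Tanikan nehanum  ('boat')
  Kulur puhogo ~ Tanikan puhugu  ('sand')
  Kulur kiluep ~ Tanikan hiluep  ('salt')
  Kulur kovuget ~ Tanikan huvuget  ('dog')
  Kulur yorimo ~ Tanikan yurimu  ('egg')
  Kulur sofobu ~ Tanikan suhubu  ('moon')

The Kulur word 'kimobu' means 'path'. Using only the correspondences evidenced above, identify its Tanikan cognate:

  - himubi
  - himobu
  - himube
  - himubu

himubu

kiluep ~ hiluep — Kulur k corresponds to Tanikan h word-initially before a front vowel.
sofobu ~ suhubu — Kulur o corresponds to Tanikan u after a consonant, before a labial obstruent.
Applying these to Kulur 'kimobu':
  kimobu → himobu   (k→h word-initially before a front vowel)
  himobu → himubu   (o→u after a consonant, before a labial obstruent)
So the Tanikan cognate is 'himubu'.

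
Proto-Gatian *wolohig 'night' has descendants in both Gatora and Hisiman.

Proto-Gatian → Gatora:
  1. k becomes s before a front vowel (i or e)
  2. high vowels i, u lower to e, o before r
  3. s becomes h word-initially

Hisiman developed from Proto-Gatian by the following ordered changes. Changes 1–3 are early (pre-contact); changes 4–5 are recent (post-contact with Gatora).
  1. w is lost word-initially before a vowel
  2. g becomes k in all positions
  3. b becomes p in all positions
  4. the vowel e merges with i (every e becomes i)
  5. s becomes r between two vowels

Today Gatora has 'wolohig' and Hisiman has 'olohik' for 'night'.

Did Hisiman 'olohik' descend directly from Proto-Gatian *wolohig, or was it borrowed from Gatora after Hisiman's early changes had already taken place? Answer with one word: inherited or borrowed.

inherited

If inherited, *wolohig would pass through all of Hisiman's changes:
Hisiman: start from *wolohig.
  rule 1 (glide loss): wolohig → olohig
  rule 2 (unconditioned shift): olohig → olohik
  rule 3: no change — olohik
  rule 4: no change — olohik
  rule 5: no change — olohik
  ⇒ Hisiman olohik
If borrowed from Gatora 'wolohig' after the early changes, it would undergo only the recent ones:
  rule 4 (vowel merger): no change (wolohig)
  rule 5 (rhotacism): no change (wolohig)
  ⇒ as a loan: wolohig
Hisiman 'olohik' matches the inherited outcome exactly, so it is an inherited cognate, not a loan.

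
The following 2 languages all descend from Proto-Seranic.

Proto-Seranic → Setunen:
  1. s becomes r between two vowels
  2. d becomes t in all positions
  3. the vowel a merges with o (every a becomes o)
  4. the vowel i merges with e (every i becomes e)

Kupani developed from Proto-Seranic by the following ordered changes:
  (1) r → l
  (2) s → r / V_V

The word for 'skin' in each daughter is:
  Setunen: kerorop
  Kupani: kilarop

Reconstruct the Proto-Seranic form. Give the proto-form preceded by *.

*kirasop

Position 4: Setunen has o, Kupani has a. Kupani preserves a here (none of its changes turn any other segment into a), so the proto-segment is *a.
Position 2: Setunen has e, Kupani has i. Kupani preserves i here (none of its changes turn any other segment into i), so the proto-segment is *i.
Position 3: Setunen has r, Kupani has l. Taking the neighbouring segments as reconstructed: Setunen r could go back to *s or *r; Kupani l could go back to *l or *r — the one source consistent with every daughter is *r.
This points to *kirasop. Verify forward in each daughter:
Setunen: *kirasop
  kirasop → kirarop   [rhotacism]
  kirarop (rule 2 does not apply)
  kirarop → kirorop   [vowel merger]
  kirorop → kerorop   [vowel merger]
  giving Setunen kerorop.
Kupani: start from *kirasop.
  rule 1 (unconditioned shift): kirasop → kilasop
  rule 2 (rhotacism): kilasop → kilarop
  ⇒ Kupani kilarop
Only *kirasop yields all of Setunen kerorop, Kupani kilarop.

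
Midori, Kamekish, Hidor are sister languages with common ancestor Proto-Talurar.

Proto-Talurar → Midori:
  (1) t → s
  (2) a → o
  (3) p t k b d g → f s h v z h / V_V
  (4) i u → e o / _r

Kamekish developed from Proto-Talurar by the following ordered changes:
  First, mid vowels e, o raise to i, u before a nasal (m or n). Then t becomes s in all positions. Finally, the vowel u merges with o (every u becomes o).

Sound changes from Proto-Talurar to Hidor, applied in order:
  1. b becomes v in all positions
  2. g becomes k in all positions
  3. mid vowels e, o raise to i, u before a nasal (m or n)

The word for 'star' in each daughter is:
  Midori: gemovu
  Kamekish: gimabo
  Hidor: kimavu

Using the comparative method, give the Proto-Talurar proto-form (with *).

*gemabu

Position 6: Midori has u, Kamekish has o, Hidor has u. Midori preserves u here (none of its changes turn any other segment into u), so the proto-segment is *u.
Position 4: Midori has o, Kamekish has a, Hidor has a. Kamekish preserves a here (none of its changes turn any other segment into a), so the proto-segment is *a.
Position 1: Midori has g, Kamekish has g, Hidor has k. Midori preserves g here (none of its changes turn any other segment into g), so the proto-segment is *g.
Continuing position by position gives *gemabu; check it forward:
Midori: start from *gemabu.
  rule 1: no change — gemabu
  rule 2 (vowel merger): gemabu → gemobu
  rule 3 (intervocalic lenition): gemobu → gemovu
  rule 4: no change — gemovu
  ⇒ Midori gemovu
Kamekish: *gemabu
  gemabu → gimabu   [pre-nasal raising]
  gimabu (rule 2 does not apply)
  gimabu → gimabo   [vowel merger]
  giving Kamekish gimabo.
Hidor: start from *gemabu.
  rule 1 (unconditioned shift): gemabu → gemavu
  rule 2 (unconditioned shift): gemavu → kemavu
  rule 3 (pre-nasal raising): kemavu → kimavu
  ⇒ Hidor kimavu
*gemabu is the unique common source.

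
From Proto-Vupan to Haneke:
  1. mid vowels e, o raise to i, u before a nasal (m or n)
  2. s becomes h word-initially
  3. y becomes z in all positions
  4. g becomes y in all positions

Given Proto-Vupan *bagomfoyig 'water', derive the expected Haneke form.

bayumfoziy

Haneke: *bagomfoyig
  bagomfoyig → bagumfoyig   [pre-nasal raising]
  bagumfoyig (rule 2 does not apply)
  bagumfoyig → bagumfozig   [unconditioned shift]
  bagumfozig → bayumfoziy   [unconditioned shift]
  giving Haneke bayumfoziy.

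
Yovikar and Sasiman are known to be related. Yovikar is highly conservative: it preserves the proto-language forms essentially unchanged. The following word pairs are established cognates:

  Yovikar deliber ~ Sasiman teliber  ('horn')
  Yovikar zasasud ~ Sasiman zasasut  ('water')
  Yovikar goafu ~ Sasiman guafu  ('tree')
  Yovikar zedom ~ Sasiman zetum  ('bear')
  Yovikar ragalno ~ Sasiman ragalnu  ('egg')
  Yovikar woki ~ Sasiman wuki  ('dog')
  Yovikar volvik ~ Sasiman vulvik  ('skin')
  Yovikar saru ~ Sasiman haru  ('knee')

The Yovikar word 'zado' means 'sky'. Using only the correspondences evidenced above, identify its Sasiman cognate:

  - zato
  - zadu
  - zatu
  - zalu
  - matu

zatu

zedom ~ zetum — Yovikar d corresponds to Sasiman t between vowels (before a back vowel).
ragalno ~ ragalnu — Yovikar o corresponds to Sasiman u word-finally.
Applying these to Yovikar 'zado':
  zado → zato   (d→t between vowels (before a back vowel))
  zato → zatu   (o→u word-finally)
So the Sasiman cognate is 'zatu'.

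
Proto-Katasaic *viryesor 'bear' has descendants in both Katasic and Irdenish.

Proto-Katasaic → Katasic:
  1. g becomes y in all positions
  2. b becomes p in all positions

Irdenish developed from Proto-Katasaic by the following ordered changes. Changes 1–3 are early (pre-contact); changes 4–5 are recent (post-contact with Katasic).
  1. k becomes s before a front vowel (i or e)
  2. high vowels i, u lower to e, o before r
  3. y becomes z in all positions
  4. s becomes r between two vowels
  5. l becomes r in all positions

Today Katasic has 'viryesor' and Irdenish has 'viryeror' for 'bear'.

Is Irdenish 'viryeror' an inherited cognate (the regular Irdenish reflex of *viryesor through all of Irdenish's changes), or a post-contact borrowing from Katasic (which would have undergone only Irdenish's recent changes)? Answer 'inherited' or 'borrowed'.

borrowed

If inherited, *viryesor would pass through all of Irdenish's changes:
Irdenish: *viryesor
  viryesor (rule 1 does not apply)
  viryesor → veryesor   [pre-rhotic lowering]
  veryesor → verzesor   [unconditioned shift]
  verzesor → verzeror   [rhotacism]
  verzeror (rule 5 does not apply)
  giving Irdenish verzeror.
If borrowed from Katasic 'viryesor' after the early changes, it would undergo only the recent ones:
  rule 4 (rhotacism): viryesor → viryeror
  rule 5 (unconditioned shift): no change (viryeror)
  ⇒ as a loan: viryeror
Irdenish 'viryeror' matches the loan outcome 'viryeror', not the inherited 'verzeror' — it skipped the early Irdenish changes, so it was borrowed from Katasic.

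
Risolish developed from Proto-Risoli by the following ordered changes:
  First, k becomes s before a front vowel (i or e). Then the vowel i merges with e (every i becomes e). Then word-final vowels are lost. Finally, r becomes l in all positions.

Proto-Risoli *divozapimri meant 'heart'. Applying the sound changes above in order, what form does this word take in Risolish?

devozapeml

Risolish: *divozapimri
  divozapimri (rule 1 does not apply)
  divozapimri → devozapemre   [vowel merger]
  devozapemre → devozapemr   [apocope]
  devozapemr → devozapeml   [unconditioned shift]
  giving Risolish devozapeml.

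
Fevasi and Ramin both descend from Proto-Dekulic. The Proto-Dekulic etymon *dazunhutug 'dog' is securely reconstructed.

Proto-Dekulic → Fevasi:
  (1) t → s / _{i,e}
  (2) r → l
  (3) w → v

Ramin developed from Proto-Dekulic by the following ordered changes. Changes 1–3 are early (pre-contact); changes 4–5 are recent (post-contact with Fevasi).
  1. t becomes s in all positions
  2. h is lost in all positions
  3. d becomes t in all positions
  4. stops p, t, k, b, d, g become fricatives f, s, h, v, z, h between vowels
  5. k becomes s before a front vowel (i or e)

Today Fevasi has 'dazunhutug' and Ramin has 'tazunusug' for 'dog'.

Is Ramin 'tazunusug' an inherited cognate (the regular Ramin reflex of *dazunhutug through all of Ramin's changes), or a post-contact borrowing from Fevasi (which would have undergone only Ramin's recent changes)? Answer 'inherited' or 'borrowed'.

If inherited, *dazunhutug would pass through all of Ramin's changes:
Ramin: *dazunhutug
  dazunhutug → dazunhusug   [unconditioned shift]
  dazunhusug → dazunusug   [h-loss]
  dazunusug → tazunusug   [unconditioned shift]
  tazunusug (rule 4 does not apply)
  tazunusug (rule 5 does not apply)
  giving Ramin tazunusug.
If borrowed from Fevasi 'dazunhutug' after the early changes, it would undergo only the recent ones:
  rule 4 (intervocalic lenition): dazunhutug → dazunhusug
  rule 5 (palatalisation): no change (dazunhusug)
  ⇒ as a loan: dazunhusug
Ramin 'tazunusug' matches the inherited outcome exactly, so it is an inherited cognate, not a loan.

inherited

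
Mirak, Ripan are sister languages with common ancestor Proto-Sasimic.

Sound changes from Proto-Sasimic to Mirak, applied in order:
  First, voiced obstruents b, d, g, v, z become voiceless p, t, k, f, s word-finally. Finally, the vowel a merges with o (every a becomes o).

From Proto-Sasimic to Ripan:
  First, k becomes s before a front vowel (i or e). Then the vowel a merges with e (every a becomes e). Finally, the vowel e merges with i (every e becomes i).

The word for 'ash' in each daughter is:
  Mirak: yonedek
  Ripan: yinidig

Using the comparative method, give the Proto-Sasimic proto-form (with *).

*yanedeg

Position 2: Mirak has o, Ripan has i. Taking the neighbouring segments as reconstructed: Mirak o could go back to *a or *o; Ripan i could go back to *a or *e or *i — the one source consistent with every daughter is *a.
Position 4: Mirak has e, Ripan has i. Mirak preserves e here (none of its changes turn any other segment into e), so the proto-segment is *e.
Continuing position by position gives *yanedeg; check it forward:
Mirak: *yanedeg
  yanedeg → yanedek   [final devoicing]
  yanedek → yonedek   [vowel merger]
  giving Mirak yonedek.
Ripan: *yanedeg > yenedeg > yinidig  (by vowel merger, vowel merger)
Only *yanedeg yields all of Mirak yonedek, Ripan yinidig.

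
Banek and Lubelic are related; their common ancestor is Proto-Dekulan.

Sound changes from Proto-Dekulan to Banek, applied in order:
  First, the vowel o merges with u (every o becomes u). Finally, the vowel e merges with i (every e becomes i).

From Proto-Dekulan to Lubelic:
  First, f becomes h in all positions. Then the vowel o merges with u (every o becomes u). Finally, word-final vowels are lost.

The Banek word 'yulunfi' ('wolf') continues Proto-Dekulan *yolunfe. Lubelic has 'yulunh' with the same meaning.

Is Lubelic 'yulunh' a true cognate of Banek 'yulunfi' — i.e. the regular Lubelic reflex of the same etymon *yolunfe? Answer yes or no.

yes

Derive the expected Lubelic reflex of *yolunfe:
Lubelic: *yolunfe > yolunhe > yulunhe > yulunh  (by unconditioned shift, vowel merger, apocope)
Lubelic 'yulunh' matches the regular reflex exactly, so the pair is cognate.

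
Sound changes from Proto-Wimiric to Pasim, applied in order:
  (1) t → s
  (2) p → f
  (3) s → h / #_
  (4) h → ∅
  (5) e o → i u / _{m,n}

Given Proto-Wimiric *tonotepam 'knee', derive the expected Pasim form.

Pasim: *tonotepam
  tonotepam → sonosepam   [unconditioned shift]
  sonosepam → sonosefam   [unconditioned shift]
  sonosefam → honosefam   [debuccalisation]
  honosefam → onosefam   [h-loss]
  onosefam → unosefam   [pre-nasal raising]
  giving Pasim unosefam.

unosefam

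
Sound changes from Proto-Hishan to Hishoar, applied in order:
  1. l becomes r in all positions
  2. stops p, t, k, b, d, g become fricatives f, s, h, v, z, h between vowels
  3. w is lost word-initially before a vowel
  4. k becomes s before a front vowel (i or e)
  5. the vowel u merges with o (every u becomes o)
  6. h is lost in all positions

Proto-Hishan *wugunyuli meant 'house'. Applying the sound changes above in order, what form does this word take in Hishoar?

oonyori

Hishoar: *wugunyuli
  wugunyuli → wugunyuri   [unconditioned shift]
  wugunyuri → wuhunyuri   [intervocalic lenition]
  wuhunyuri → uhunyuri   [glide loss]
  uhunyuri (rule 4 does not apply)
  uhunyuri → ohonyori   [vowel merger]
  ohonyori → oonyori   [h-loss]
  giving Hishoar oonyori.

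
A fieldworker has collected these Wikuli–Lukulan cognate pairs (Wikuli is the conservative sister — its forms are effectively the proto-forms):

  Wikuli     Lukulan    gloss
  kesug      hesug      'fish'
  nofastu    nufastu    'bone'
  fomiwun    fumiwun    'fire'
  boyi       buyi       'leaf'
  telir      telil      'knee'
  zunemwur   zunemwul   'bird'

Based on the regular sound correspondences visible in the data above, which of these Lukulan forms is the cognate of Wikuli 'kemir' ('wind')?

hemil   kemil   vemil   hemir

kesug ~ hesug — Wikuli k corresponds to Lukulan h word-initially before a front vowel.
telir ~ telil, zunemwur ~ zunemwul — Wikuli r corresponds to Lukulan l word-finally.
Applying these to Wikuli 'kemir':
  kemir → hemir   (k→h word-initially before a front vowel)
  hemir → hemil   (r→l word-finally)
So the Lukulan cognate is 'hemil'.

hemil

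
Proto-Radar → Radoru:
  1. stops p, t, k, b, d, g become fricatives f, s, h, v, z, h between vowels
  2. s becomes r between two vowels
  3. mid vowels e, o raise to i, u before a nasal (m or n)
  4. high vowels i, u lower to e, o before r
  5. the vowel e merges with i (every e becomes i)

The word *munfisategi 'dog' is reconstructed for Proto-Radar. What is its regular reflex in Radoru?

Radoru: *munfisategi > munfisasehi > munfirarehi > munferarehi > munfirarihi  (by intervocalic lenition, rhotacism, pre-rhotic lowering, vowel merger)

munfirarihi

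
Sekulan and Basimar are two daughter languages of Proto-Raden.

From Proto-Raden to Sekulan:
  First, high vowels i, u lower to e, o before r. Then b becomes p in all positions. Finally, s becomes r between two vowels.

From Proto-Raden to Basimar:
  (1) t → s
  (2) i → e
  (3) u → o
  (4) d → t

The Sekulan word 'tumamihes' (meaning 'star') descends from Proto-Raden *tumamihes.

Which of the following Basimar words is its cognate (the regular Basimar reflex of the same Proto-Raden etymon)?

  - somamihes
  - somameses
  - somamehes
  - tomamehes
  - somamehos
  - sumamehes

Basimar: *tumamihes
  tumamihes → sumamihes   [unconditioned shift]
  sumamihes → sumamehes   [vowel merger]
  sumamehes → somamehes   [vowel merger]
  somamehes (rule 4 does not apply)
  giving Basimar somamehes.
Among the options, 'somamehes' alone shows every Basimar change applied in order.

somamehes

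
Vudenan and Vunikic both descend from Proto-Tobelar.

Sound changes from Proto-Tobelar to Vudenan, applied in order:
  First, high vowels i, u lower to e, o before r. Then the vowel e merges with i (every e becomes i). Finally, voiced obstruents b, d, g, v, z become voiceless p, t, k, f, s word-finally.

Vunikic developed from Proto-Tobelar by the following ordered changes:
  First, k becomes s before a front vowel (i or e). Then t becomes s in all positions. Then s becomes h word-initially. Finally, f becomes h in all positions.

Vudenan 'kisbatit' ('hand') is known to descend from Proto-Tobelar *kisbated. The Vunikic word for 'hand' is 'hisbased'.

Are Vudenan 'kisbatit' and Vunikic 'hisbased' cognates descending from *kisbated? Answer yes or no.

yes

Derive the expected Vunikic reflex of *kisbated:
Vunikic: *kisbated
  kisbated → sisbated   [palatalisation]
  sisbated → sisbased   [unconditioned shift]
  sisbased → hisbased   [debuccalisation]
  hisbased (rule 4 does not apply)
  giving Vunikic hisbased.
Vunikic 'hisbased' matches the regular reflex exactly, so the pair is cognate.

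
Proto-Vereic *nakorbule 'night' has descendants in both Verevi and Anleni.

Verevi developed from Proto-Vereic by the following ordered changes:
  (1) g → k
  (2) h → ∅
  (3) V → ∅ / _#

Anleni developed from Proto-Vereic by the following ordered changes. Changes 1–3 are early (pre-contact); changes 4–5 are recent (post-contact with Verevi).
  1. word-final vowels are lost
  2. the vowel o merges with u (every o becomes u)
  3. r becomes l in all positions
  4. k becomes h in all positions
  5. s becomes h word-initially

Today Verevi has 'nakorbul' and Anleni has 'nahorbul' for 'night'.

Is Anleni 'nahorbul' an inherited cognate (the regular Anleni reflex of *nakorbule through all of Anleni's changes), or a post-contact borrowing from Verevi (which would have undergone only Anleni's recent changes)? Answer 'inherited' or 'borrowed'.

If inherited, *nakorbule would pass through all of Anleni's changes:
Anleni: start from *nakorbule.
  rule 1 (apocope): nakorbule → nakorbul
  rule 2 (vowel merger): nakorbul → nakurbul
  rule 3 (unconditioned shift): nakurbul → nakulbul
  rule 4 (unconditioned shift): nakulbul → nahulbul
  rule 5: no change — nahulbul
  ⇒ Anleni nahulbul
If borrowed from Verevi 'nakorbul' after the early changes, it would undergo only the recent ones:
  rule 4 (unconditioned shift): nakorbul → nahorbul
  rule 5 (debuccalisation): no change (nahorbul)
  ⇒ as a loan: nahorbul
Anleni 'nahorbul' matches the loan outcome 'nahorbul', not the inherited 'nahulbul' — it skipped the early Anleni changes, so it was borrowed from Verevi.

borrowed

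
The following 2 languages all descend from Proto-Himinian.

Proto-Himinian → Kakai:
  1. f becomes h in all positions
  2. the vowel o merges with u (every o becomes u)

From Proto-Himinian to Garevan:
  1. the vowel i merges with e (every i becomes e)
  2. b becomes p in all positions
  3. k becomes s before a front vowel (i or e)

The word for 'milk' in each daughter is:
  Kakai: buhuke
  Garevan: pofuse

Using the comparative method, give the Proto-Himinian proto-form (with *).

Position 3: Kakai has h, Garevan has f. Garevan preserves f here (none of its changes turn any other segment into f), so the proto-segment is *f.
Position 1: Kakai has b, Garevan has p. Kakai preserves b here (none of its changes turn any other segment into b), so the proto-segment is *b.
Position 2: Kakai has u, Garevan has o. Garevan preserves o here (none of its changes turn any other segment into o), so the proto-segment is *o.
Continuing position by position gives *bofuke; check it forward:
Kakai: *bofuke
  bofuke → bohuke   [unconditioned shift]
  bohuke → buhuke   [vowel merger]
  giving Kakai buhuke.
Garevan: *bofuke
  bofuke (rule 1 does not apply)
  bofuke → pofuke   [unconditioned shift]
  pofuke → pofuse   [palatalisation]
  giving Garevan pofuse.
Only *bofuke yields all of Kakai buhuke, Garevan pofuse.

*bofuke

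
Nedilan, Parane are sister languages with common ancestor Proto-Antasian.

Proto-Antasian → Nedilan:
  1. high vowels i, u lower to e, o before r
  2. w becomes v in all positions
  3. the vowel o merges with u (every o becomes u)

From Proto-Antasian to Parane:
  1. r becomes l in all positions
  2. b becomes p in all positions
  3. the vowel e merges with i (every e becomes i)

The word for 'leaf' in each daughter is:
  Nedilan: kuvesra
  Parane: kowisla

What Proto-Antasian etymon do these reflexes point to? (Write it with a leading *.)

Position 4: Nedilan has e, Parane has i. Taking the neighbouring segments as reconstructed: Nedilan e can only go back to *e; Parane i could go back to *e or *i — the one source consistent with every daughter is *e.
Position 2: Nedilan has u, Parane has o. Parane preserves o here (none of its changes turn any other segment into o), so the proto-segment is *o.
Position 3: Nedilan has v, Parane has w. Parane preserves w here (none of its changes turn any other segment into w), so the proto-segment is *w.
This points to *kowesra. Verify forward in each daughter:
Nedilan: start from *kowesra.
  rule 1: no change — kowesra
  rule 2 (unconditioned shift): kowesra → kovesra
  rule 3 (vowel merger): kovesra → kuvesra
  ⇒ Nedilan kuvesra
Parane: *kowesra
  kowesra → kowesla   [unconditioned shift]
  kowesla (rule 2 does not apply)
  kowesla → kowisla   [vowel merger]
  giving Parane kowisla.
Only *kowesra yields all of Nedilan kuvesra, Parane kowisla.

*kowesra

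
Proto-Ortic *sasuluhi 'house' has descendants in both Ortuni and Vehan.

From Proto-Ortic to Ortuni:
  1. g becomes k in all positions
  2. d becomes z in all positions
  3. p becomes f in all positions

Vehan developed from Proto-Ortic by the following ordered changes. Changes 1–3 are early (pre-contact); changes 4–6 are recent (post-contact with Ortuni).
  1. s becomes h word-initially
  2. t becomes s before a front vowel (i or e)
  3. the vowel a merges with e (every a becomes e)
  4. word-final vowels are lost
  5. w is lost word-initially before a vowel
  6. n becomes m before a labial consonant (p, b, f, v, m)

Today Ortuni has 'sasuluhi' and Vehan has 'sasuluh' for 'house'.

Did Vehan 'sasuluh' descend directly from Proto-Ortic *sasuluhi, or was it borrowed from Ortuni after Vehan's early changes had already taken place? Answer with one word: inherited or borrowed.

If inherited, *sasuluhi would pass through all of Vehan's changes:
Vehan: *sasuluhi
  sasuluhi → hasuluhi   [debuccalisation]
  hasuluhi (rule 2 does not apply)
  hasuluhi → hesuluhi   [vowel merger]
  hesuluhi → hesuluh   [apocope]
  hesuluh (rule 5 does not apply)
  hesuluh (rule 6 does not apply)
  giving Vehan hesuluh.
If borrowed from Ortuni 'sasuluhi' after the early changes, it would undergo only the recent ones:
  rule 4 (apocope): sasuluhi → sasuluh
  rule 5 (glide loss): no change (sasuluh)
  rule 6 (nasal place assimilation): no change (sasuluh)
  ⇒ as a loan: sasuluh
Vehan 'sasuluh' matches the loan outcome 'sasuluh', not the inherited 'hesuluh' — it skipped the early Vehan changes, so it was borrowed from Ortuni.

borrowed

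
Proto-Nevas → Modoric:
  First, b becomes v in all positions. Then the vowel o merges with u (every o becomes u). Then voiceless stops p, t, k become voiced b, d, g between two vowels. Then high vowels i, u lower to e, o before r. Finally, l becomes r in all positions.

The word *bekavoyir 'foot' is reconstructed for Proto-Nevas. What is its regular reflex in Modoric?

Modoric: start from *bekavoyir.
  rule 1 (unconditioned shift): bekavoyir → vekavoyir
  rule 2 (vowel merger): vekavoyir → vekavuyir
  rule 3 (intervocalic voicing): vekavuyir → vegavuyir
  rule 4 (pre-rhotic lowering): vegavuyir → vegavuyer
  rule 5: no change — vegavuyer
  ⇒ Modoric vegavuyer

vegavuyer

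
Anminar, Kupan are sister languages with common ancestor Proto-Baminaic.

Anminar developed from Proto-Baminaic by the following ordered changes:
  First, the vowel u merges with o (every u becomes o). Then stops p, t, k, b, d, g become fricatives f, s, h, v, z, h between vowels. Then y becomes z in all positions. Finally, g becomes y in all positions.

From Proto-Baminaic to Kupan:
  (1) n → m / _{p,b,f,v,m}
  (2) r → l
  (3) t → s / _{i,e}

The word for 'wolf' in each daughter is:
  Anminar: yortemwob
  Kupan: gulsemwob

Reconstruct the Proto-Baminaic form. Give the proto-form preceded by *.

*gurtemwob

Position 2: Anminar has o, Kupan has u. Kupan preserves u here (none of its changes turn any other segment into u), so the proto-segment is *u.
Position 1: Anminar has y, Kupan has g. Kupan preserves g here (none of its changes turn any other segment into g), so the proto-segment is *g.
Position 4: Anminar has t, Kupan has s. Anminar preserves t here (none of its changes turn any other segment into t), so the proto-segment is *t.
This points to *gurtemwob. Verify forward in each daughter:
Anminar: *gurtemwob > gortemwob > yortemwob  (by vowel merger, unconditioned shift)
Kupan: *gurtemwob
  gurtemwob (rule 1 does not apply)
  gurtemwob → gultemwob   [unconditioned shift]
  gultemwob → gulsemwob   [palatalisation]
  giving Kupan gulsemwob.
Only *gurtemwob yields all of Anminar yortemwob, Kupan gulsemwob.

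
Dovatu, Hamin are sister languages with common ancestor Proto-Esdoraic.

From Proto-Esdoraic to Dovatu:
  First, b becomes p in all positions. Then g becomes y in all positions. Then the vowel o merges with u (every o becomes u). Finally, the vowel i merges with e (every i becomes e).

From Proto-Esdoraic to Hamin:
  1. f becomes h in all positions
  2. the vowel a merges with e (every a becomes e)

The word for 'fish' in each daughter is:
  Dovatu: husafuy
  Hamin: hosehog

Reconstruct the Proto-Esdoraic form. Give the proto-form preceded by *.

Position 4: Dovatu has a, Hamin has e. Dovatu preserves a here (none of its changes turn any other segment into a), so the proto-segment is *a.
Position 6: Dovatu has u, Hamin has o. Hamin preserves o here (none of its changes turn any other segment into o), so the proto-segment is *o.
This points to *hosafog. Verify forward in each daughter:
Dovatu: *hosafog
  hosafog (rule 1 does not apply)
  hosafog → hosafoy   [unconditioned shift]
  hosafoy → husafuy   [vowel merger]
  husafuy (rule 4 does not apply)
  giving Dovatu husafuy.
Hamin: *hosafog > hosahog > hosehog  (by unconditioned shift, vowel merger)
No other proto-form is consistent with every reflex, so the reconstruction is *hosafog.

*hosafog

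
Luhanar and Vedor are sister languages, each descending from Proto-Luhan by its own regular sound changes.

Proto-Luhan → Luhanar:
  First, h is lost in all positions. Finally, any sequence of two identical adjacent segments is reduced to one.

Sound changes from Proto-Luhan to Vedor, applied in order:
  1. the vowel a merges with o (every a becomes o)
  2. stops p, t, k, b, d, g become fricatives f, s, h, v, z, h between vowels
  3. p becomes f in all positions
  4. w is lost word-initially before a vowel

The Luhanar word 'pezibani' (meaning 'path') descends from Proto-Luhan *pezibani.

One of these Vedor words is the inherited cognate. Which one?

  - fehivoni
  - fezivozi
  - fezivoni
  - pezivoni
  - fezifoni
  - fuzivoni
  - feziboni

fezivoni

Vedor: *pezibani
  pezibani → peziboni   [vowel merger]
  peziboni → pezivoni   [intervocalic lenition]
  pezivoni → fezivoni   [unconditioned shift]
  fezivoni (rule 4 does not apply)
  giving Vedor fezivoni.
Among the options, 'fezivoni' alone shows every Vedor change applied in order.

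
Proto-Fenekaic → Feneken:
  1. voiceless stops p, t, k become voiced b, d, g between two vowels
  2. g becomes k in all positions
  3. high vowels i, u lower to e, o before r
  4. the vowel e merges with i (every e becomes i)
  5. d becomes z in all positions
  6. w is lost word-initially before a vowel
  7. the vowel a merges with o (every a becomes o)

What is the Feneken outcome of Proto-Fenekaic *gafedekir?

kofizikir

Feneken: start from *gafedekir.
  rule 1 (intervocalic voicing): gafedekir → gafedegir
  rule 2 (unconditioned shift): gafedegir → kafedekir
  rule 3 (pre-rhotic lowering): kafedekir → kafedeker
  rule 4 (vowel merger): kafedeker → kafidikir
  rule 5 (unconditioned shift): kafidikir → kafizikir
  rule 6: no change — kafizikir
  rule 7 (vowel merger): kafizikir → kofizikir
  ⇒ Feneken kofizikir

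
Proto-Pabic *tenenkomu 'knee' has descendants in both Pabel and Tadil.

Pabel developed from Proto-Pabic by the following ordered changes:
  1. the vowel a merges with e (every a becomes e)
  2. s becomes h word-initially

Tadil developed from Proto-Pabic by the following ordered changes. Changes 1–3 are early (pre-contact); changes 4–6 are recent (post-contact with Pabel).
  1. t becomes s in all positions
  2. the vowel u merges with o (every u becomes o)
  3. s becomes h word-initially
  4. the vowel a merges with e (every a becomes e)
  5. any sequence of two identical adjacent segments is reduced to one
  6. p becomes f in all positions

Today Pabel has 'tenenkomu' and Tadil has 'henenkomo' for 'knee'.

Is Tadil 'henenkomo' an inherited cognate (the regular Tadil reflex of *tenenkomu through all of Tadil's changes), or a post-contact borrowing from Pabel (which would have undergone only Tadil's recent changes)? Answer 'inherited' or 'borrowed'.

If inherited, *tenenkomu would pass through all of Tadil's changes:
Tadil: *tenenkomu
  tenenkomu → senenkomu   [unconditioned shift]
  senenkomu → senenkomo   [vowel merger]
  senenkomo → henenkomo   [debuccalisation]
  henenkomo (rule 4 does not apply)
  henenkomo (rule 5 does not apply)
  henenkomo (rule 6 does not apply)
  giving Tadil henenkomo.
If borrowed from Pabel 'tenenkomu' after the early changes, it would undergo only the recent ones:
  rule 4 (vowel merger): no change (tenenkomu)
  rule 5 (degemination): no change (tenenkomu)
  rule 6 (unconditioned shift): no change (tenenkomu)
  ⇒ as a loan: tenenkomu
Tadil 'henenkomo' matches the inherited outcome exactly, so it is an inherited cognate, not a loan.

inherited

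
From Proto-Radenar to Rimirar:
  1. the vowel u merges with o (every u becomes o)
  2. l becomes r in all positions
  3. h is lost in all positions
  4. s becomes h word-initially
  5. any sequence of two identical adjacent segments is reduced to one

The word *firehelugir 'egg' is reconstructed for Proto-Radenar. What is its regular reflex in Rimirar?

firerogir

Rimirar: start from *firehelugir.
  rule 1 (vowel merger): firehelugir → firehelogir
  rule 2 (unconditioned shift): firehelogir → fireherogir
  rule 3 (h-loss): fireherogir → fireerogir
  rule 4: no change — fireerogir
  rule 5 (degemination): fireerogir → firerogir
  ⇒ Rimirar firerogir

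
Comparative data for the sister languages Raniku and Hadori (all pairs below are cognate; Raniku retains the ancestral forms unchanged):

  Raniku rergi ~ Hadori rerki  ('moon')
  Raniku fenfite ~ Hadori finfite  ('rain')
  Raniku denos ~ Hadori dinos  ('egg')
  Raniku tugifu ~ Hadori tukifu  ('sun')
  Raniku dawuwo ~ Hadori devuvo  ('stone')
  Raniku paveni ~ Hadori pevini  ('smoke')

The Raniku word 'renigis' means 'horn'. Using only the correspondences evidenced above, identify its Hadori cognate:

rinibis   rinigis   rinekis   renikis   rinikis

rinikis

fenfite ~ finfite, denos ~ dinos — Raniku e corresponds to Hadori i after a consonant, before a nasal.
tugifu ~ tukifu — Raniku g corresponds to Hadori k between vowels (before a front vowel).
Applying these to Raniku 'renigis':
  renigis → rinigis   (e→i after a consonant, before a nasal)
  rinigis → rinikis   (g→k between vowels (before a front vowel))
So the Hadori cognate is 'rinikis'.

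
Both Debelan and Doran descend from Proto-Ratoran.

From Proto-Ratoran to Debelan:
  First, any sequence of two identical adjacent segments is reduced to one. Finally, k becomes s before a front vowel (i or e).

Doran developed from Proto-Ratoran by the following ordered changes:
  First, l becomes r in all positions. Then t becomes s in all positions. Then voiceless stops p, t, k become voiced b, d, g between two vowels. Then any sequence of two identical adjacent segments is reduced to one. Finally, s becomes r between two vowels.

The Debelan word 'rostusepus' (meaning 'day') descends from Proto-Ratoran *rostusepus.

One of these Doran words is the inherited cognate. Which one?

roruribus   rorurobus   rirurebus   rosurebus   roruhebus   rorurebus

rorurebus

Doran: *rostusepus
  rostusepus (rule 1 does not apply)
  rostusepus → rossusepus   [unconditioned shift]
  rossusepus → rossusebus   [intervocalic voicing]
  rossusebus → rosusebus   [degemination]
  rosusebus → rorurebus   [rhotacism]
  giving Doran rorurebus.
Among the options, 'rorurebus' alone shows every Doran change applied in order.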